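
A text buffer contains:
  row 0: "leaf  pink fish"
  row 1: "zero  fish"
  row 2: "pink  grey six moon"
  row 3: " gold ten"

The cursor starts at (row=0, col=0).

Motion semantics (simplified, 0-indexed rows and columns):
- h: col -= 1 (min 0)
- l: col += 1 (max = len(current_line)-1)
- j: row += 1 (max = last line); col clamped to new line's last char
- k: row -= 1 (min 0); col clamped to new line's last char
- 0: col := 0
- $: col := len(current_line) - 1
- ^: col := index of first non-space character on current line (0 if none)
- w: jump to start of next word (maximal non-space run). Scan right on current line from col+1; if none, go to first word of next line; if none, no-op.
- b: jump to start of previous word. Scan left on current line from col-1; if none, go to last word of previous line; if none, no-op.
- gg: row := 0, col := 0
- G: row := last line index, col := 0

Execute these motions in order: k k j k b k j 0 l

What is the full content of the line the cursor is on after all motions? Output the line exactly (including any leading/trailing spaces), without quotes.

After 1 (k): row=0 col=0 char='l'
After 2 (k): row=0 col=0 char='l'
After 3 (j): row=1 col=0 char='z'
After 4 (k): row=0 col=0 char='l'
After 5 (b): row=0 col=0 char='l'
After 6 (k): row=0 col=0 char='l'
After 7 (j): row=1 col=0 char='z'
After 8 (0): row=1 col=0 char='z'
After 9 (l): row=1 col=1 char='e'

Answer: zero  fish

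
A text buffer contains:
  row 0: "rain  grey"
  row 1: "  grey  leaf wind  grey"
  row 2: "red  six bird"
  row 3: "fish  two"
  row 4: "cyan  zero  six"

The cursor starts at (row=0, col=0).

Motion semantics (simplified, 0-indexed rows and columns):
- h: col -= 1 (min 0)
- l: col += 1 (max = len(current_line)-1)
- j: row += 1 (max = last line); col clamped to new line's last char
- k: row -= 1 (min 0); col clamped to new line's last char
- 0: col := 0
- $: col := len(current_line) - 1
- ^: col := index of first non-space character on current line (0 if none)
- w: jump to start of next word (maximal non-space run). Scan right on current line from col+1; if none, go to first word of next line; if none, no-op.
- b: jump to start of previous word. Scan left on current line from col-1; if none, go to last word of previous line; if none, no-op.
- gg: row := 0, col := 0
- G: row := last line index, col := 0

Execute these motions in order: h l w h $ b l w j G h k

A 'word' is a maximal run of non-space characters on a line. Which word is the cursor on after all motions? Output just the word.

After 1 (h): row=0 col=0 char='r'
After 2 (l): row=0 col=1 char='a'
After 3 (w): row=0 col=6 char='g'
After 4 (h): row=0 col=5 char='_'
After 5 ($): row=0 col=9 char='y'
After 6 (b): row=0 col=6 char='g'
After 7 (l): row=0 col=7 char='r'
After 8 (w): row=1 col=2 char='g'
After 9 (j): row=2 col=2 char='d'
After 10 (G): row=4 col=0 char='c'
After 11 (h): row=4 col=0 char='c'
After 12 (k): row=3 col=0 char='f'

Answer: fish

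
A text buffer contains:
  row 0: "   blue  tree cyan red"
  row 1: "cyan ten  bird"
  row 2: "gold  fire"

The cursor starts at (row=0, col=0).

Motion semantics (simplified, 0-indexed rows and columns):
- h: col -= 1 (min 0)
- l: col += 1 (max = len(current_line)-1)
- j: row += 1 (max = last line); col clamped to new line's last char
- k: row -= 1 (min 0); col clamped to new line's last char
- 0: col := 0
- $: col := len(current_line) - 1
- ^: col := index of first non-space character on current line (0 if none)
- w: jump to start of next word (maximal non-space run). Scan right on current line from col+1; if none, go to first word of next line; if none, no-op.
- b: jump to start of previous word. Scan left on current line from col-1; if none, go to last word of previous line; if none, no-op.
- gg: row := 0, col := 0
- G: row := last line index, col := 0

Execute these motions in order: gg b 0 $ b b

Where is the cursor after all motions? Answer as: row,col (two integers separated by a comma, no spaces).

After 1 (gg): row=0 col=0 char='_'
After 2 (b): row=0 col=0 char='_'
After 3 (0): row=0 col=0 char='_'
After 4 ($): row=0 col=21 char='d'
After 5 (b): row=0 col=19 char='r'
After 6 (b): row=0 col=14 char='c'

Answer: 0,14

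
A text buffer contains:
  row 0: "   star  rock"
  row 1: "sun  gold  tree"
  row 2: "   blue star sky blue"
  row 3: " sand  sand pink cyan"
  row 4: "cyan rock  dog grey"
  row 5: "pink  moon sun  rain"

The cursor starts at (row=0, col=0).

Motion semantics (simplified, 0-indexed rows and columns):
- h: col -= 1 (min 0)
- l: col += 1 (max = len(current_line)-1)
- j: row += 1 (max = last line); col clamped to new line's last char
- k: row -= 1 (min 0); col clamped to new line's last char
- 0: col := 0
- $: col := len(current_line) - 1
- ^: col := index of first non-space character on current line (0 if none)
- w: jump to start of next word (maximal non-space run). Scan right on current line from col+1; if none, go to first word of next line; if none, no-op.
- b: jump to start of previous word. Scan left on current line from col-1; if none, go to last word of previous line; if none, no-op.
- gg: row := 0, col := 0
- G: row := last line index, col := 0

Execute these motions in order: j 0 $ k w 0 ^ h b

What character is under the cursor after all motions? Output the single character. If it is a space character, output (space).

After 1 (j): row=1 col=0 char='s'
After 2 (0): row=1 col=0 char='s'
After 3 ($): row=1 col=14 char='e'
After 4 (k): row=0 col=12 char='k'
After 5 (w): row=1 col=0 char='s'
After 6 (0): row=1 col=0 char='s'
After 7 (^): row=1 col=0 char='s'
After 8 (h): row=1 col=0 char='s'
After 9 (b): row=0 col=9 char='r'

Answer: r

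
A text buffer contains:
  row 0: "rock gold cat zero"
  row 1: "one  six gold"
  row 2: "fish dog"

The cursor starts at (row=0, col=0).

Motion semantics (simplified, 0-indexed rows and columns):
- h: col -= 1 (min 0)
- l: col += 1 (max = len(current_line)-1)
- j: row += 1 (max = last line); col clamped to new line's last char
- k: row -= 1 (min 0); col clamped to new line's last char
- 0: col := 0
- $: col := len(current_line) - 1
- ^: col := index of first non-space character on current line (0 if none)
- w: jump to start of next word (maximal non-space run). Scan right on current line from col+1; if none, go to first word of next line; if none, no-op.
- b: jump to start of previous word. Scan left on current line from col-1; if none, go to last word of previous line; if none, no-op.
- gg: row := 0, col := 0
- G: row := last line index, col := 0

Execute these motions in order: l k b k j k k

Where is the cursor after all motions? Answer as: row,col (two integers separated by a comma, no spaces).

Answer: 0,0

Derivation:
After 1 (l): row=0 col=1 char='o'
After 2 (k): row=0 col=1 char='o'
After 3 (b): row=0 col=0 char='r'
After 4 (k): row=0 col=0 char='r'
After 5 (j): row=1 col=0 char='o'
After 6 (k): row=0 col=0 char='r'
After 7 (k): row=0 col=0 char='r'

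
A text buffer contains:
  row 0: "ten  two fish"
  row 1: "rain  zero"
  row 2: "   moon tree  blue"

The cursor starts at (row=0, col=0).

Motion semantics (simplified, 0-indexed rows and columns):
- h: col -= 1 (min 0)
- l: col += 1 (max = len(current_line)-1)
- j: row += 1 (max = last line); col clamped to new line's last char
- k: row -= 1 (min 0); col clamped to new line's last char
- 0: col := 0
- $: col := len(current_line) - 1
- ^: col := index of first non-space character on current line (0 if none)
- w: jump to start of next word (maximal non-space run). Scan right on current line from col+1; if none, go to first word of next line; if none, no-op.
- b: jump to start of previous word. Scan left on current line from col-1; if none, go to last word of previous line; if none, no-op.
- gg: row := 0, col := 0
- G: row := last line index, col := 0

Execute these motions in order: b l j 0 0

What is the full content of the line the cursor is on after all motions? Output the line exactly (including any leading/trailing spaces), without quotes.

Answer: rain  zero

Derivation:
After 1 (b): row=0 col=0 char='t'
After 2 (l): row=0 col=1 char='e'
After 3 (j): row=1 col=1 char='a'
After 4 (0): row=1 col=0 char='r'
After 5 (0): row=1 col=0 char='r'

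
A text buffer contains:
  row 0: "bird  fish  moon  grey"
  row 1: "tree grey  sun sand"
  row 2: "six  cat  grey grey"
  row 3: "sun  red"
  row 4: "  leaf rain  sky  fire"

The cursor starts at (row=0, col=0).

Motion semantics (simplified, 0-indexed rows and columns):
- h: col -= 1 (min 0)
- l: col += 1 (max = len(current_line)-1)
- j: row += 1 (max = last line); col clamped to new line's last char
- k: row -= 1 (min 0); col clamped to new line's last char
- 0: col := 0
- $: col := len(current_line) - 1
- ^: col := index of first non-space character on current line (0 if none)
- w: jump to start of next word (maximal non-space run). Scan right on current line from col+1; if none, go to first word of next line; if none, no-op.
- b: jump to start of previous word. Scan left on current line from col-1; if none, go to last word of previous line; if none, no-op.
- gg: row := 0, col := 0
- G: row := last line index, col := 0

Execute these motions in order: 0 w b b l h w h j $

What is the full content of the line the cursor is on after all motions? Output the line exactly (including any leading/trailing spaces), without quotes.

After 1 (0): row=0 col=0 char='b'
After 2 (w): row=0 col=6 char='f'
After 3 (b): row=0 col=0 char='b'
After 4 (b): row=0 col=0 char='b'
After 5 (l): row=0 col=1 char='i'
After 6 (h): row=0 col=0 char='b'
After 7 (w): row=0 col=6 char='f'
After 8 (h): row=0 col=5 char='_'
After 9 (j): row=1 col=5 char='g'
After 10 ($): row=1 col=18 char='d'

Answer: tree grey  sun sand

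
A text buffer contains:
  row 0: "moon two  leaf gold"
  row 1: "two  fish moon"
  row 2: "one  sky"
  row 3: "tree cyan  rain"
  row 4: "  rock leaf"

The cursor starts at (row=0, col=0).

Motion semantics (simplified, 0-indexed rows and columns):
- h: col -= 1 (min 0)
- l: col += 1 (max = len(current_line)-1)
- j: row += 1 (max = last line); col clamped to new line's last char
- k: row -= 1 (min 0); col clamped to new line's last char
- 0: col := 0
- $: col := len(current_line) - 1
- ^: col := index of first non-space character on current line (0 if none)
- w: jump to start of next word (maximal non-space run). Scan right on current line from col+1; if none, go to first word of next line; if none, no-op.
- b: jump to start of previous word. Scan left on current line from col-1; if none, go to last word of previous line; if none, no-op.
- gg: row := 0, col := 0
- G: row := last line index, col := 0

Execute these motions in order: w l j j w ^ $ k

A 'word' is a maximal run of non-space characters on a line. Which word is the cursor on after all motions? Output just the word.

Answer: sky

Derivation:
After 1 (w): row=0 col=5 char='t'
After 2 (l): row=0 col=6 char='w'
After 3 (j): row=1 col=6 char='i'
After 4 (j): row=2 col=6 char='k'
After 5 (w): row=3 col=0 char='t'
After 6 (^): row=3 col=0 char='t'
After 7 ($): row=3 col=14 char='n'
After 8 (k): row=2 col=7 char='y'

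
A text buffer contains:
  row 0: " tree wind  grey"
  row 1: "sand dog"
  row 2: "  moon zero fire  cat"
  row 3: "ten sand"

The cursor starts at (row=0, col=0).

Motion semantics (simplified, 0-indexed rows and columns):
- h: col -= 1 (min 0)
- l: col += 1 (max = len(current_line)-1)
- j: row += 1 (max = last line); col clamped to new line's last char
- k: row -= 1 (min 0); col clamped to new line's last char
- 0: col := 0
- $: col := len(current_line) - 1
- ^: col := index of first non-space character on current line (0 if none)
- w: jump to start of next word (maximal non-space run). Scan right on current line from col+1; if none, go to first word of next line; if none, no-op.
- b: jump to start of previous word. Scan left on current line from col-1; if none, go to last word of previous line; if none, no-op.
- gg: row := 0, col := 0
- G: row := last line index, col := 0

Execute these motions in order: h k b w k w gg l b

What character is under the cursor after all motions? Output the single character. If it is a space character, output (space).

After 1 (h): row=0 col=0 char='_'
After 2 (k): row=0 col=0 char='_'
After 3 (b): row=0 col=0 char='_'
After 4 (w): row=0 col=1 char='t'
After 5 (k): row=0 col=1 char='t'
After 6 (w): row=0 col=6 char='w'
After 7 (gg): row=0 col=0 char='_'
After 8 (l): row=0 col=1 char='t'
After 9 (b): row=0 col=1 char='t'

Answer: t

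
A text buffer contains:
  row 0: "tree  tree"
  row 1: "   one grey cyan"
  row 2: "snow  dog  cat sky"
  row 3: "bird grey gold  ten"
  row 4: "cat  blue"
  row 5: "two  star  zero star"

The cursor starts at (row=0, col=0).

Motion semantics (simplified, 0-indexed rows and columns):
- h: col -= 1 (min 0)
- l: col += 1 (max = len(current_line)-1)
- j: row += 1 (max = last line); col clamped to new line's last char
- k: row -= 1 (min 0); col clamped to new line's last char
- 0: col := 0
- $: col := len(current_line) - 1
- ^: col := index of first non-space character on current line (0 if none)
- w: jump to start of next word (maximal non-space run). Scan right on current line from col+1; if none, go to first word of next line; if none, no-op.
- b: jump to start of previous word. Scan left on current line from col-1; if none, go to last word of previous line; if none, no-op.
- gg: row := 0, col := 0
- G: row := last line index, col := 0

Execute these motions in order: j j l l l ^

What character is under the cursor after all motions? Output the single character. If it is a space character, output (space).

Answer: s

Derivation:
After 1 (j): row=1 col=0 char='_'
After 2 (j): row=2 col=0 char='s'
After 3 (l): row=2 col=1 char='n'
After 4 (l): row=2 col=2 char='o'
After 5 (l): row=2 col=3 char='w'
After 6 (^): row=2 col=0 char='s'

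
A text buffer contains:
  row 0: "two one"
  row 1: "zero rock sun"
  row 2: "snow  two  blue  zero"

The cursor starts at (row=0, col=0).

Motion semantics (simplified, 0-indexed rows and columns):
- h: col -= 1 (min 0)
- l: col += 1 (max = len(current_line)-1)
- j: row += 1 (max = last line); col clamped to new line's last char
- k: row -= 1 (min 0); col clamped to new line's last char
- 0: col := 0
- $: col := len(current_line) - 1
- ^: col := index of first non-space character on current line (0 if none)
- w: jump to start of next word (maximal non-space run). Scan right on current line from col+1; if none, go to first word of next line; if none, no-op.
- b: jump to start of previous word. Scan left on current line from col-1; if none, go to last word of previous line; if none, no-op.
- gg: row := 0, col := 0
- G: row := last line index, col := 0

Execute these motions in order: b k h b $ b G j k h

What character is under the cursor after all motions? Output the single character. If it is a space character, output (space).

Answer: z

Derivation:
After 1 (b): row=0 col=0 char='t'
After 2 (k): row=0 col=0 char='t'
After 3 (h): row=0 col=0 char='t'
After 4 (b): row=0 col=0 char='t'
After 5 ($): row=0 col=6 char='e'
After 6 (b): row=0 col=4 char='o'
After 7 (G): row=2 col=0 char='s'
After 8 (j): row=2 col=0 char='s'
After 9 (k): row=1 col=0 char='z'
After 10 (h): row=1 col=0 char='z'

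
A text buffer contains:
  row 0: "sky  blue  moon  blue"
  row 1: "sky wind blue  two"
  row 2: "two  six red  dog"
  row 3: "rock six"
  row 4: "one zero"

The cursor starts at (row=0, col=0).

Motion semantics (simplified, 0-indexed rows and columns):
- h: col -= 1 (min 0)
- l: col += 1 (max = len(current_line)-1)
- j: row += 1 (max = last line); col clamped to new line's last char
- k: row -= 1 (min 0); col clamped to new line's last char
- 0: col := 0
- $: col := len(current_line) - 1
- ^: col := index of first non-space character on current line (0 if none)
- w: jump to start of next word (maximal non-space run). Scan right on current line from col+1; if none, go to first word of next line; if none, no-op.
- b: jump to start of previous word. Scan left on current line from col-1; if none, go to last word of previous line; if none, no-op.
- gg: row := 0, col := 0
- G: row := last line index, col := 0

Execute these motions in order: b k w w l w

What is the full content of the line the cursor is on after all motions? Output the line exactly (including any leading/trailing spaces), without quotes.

After 1 (b): row=0 col=0 char='s'
After 2 (k): row=0 col=0 char='s'
After 3 (w): row=0 col=5 char='b'
After 4 (w): row=0 col=11 char='m'
After 5 (l): row=0 col=12 char='o'
After 6 (w): row=0 col=17 char='b'

Answer: sky  blue  moon  blue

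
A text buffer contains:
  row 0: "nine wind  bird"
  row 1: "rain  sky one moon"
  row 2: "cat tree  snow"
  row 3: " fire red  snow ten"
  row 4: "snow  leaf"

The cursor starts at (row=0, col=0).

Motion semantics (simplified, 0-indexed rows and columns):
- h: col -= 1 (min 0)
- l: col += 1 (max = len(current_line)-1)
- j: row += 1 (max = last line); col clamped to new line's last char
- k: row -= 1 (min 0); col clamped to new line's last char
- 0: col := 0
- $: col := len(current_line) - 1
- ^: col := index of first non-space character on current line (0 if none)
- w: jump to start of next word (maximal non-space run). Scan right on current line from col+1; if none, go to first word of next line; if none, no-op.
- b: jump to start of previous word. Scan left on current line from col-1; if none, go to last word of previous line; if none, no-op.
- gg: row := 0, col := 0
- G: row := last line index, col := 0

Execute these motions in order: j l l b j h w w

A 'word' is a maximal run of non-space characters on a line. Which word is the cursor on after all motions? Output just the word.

Answer: snow

Derivation:
After 1 (j): row=1 col=0 char='r'
After 2 (l): row=1 col=1 char='a'
After 3 (l): row=1 col=2 char='i'
After 4 (b): row=1 col=0 char='r'
After 5 (j): row=2 col=0 char='c'
After 6 (h): row=2 col=0 char='c'
After 7 (w): row=2 col=4 char='t'
After 8 (w): row=2 col=10 char='s'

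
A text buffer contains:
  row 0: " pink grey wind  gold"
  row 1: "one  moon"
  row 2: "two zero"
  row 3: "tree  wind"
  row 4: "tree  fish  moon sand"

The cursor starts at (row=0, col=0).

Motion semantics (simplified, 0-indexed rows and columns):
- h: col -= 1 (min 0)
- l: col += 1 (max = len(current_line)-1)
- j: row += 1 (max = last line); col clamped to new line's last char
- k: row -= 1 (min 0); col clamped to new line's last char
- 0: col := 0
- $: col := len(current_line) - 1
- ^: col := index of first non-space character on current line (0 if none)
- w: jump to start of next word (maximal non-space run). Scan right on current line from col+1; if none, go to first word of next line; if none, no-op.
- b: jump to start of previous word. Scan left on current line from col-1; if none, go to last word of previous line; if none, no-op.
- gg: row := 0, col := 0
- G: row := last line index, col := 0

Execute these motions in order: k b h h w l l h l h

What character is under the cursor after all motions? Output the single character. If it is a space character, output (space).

After 1 (k): row=0 col=0 char='_'
After 2 (b): row=0 col=0 char='_'
After 3 (h): row=0 col=0 char='_'
After 4 (h): row=0 col=0 char='_'
After 5 (w): row=0 col=1 char='p'
After 6 (l): row=0 col=2 char='i'
After 7 (l): row=0 col=3 char='n'
After 8 (h): row=0 col=2 char='i'
After 9 (l): row=0 col=3 char='n'
After 10 (h): row=0 col=2 char='i'

Answer: i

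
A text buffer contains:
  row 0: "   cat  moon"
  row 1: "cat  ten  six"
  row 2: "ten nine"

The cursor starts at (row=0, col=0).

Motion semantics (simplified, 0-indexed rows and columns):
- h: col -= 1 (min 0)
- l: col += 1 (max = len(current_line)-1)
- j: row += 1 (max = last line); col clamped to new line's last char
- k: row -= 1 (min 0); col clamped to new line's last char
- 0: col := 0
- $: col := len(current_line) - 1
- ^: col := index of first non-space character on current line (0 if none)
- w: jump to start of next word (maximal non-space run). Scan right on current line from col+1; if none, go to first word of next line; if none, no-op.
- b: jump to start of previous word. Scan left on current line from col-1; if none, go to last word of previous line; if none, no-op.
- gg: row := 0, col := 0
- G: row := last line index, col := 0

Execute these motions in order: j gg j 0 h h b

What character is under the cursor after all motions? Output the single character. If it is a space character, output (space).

Answer: m

Derivation:
After 1 (j): row=1 col=0 char='c'
After 2 (gg): row=0 col=0 char='_'
After 3 (j): row=1 col=0 char='c'
After 4 (0): row=1 col=0 char='c'
After 5 (h): row=1 col=0 char='c'
After 6 (h): row=1 col=0 char='c'
After 7 (b): row=0 col=8 char='m'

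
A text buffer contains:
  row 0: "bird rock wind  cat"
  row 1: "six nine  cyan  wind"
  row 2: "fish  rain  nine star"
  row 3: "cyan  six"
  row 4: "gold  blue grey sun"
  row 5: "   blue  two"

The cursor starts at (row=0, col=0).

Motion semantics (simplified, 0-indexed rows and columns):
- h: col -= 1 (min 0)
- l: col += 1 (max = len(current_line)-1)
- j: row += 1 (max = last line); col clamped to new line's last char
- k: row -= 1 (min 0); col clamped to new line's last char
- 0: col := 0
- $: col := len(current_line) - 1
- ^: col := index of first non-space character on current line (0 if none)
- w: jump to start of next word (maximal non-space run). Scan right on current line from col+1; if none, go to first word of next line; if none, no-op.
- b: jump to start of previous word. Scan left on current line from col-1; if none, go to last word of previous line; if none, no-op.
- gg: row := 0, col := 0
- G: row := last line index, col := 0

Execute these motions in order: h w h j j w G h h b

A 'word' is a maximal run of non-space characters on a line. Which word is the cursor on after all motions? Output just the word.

Answer: sun

Derivation:
After 1 (h): row=0 col=0 char='b'
After 2 (w): row=0 col=5 char='r'
After 3 (h): row=0 col=4 char='_'
After 4 (j): row=1 col=4 char='n'
After 5 (j): row=2 col=4 char='_'
After 6 (w): row=2 col=6 char='r'
After 7 (G): row=5 col=0 char='_'
After 8 (h): row=5 col=0 char='_'
After 9 (h): row=5 col=0 char='_'
After 10 (b): row=4 col=16 char='s'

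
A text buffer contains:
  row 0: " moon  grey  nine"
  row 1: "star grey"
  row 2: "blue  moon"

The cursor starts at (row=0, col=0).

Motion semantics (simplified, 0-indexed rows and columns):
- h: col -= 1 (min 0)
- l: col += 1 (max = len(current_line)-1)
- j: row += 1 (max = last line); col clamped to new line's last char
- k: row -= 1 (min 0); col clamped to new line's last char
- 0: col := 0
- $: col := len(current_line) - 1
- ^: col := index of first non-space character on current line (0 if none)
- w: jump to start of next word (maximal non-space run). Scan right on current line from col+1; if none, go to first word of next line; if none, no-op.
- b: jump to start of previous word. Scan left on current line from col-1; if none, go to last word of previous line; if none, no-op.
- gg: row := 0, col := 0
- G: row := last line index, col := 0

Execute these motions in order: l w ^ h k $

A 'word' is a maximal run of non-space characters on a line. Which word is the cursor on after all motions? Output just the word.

After 1 (l): row=0 col=1 char='m'
After 2 (w): row=0 col=7 char='g'
After 3 (^): row=0 col=1 char='m'
After 4 (h): row=0 col=0 char='_'
After 5 (k): row=0 col=0 char='_'
After 6 ($): row=0 col=16 char='e'

Answer: nine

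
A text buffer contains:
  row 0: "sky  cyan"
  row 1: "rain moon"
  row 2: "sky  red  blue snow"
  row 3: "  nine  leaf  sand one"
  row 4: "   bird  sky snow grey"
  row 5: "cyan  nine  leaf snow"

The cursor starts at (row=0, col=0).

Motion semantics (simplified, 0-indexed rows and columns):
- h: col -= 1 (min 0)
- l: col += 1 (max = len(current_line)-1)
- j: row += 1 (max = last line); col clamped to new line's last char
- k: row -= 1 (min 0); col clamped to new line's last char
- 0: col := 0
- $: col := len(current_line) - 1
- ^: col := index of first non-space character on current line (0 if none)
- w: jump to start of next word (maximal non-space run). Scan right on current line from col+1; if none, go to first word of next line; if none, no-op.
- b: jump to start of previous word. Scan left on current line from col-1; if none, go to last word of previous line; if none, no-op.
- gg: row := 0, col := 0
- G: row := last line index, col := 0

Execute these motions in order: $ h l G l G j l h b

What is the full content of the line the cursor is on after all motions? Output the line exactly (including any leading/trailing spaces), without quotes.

After 1 ($): row=0 col=8 char='n'
After 2 (h): row=0 col=7 char='a'
After 3 (l): row=0 col=8 char='n'
After 4 (G): row=5 col=0 char='c'
After 5 (l): row=5 col=1 char='y'
After 6 (G): row=5 col=0 char='c'
After 7 (j): row=5 col=0 char='c'
After 8 (l): row=5 col=1 char='y'
After 9 (h): row=5 col=0 char='c'
After 10 (b): row=4 col=18 char='g'

Answer:    bird  sky snow grey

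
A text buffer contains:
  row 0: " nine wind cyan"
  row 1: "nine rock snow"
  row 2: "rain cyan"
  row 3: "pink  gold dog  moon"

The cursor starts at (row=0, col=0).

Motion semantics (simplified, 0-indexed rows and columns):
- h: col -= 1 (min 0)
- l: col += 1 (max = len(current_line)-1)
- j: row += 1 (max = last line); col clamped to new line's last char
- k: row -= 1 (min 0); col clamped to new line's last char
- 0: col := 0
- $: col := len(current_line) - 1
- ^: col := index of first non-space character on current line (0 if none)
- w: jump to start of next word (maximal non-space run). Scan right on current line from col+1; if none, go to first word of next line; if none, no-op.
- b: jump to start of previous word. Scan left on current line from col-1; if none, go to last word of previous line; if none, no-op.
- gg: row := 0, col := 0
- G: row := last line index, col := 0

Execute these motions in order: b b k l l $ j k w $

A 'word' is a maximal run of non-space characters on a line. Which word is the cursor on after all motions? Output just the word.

After 1 (b): row=0 col=0 char='_'
After 2 (b): row=0 col=0 char='_'
After 3 (k): row=0 col=0 char='_'
After 4 (l): row=0 col=1 char='n'
After 5 (l): row=0 col=2 char='i'
After 6 ($): row=0 col=14 char='n'
After 7 (j): row=1 col=13 char='w'
After 8 (k): row=0 col=13 char='a'
After 9 (w): row=1 col=0 char='n'
After 10 ($): row=1 col=13 char='w'

Answer: snow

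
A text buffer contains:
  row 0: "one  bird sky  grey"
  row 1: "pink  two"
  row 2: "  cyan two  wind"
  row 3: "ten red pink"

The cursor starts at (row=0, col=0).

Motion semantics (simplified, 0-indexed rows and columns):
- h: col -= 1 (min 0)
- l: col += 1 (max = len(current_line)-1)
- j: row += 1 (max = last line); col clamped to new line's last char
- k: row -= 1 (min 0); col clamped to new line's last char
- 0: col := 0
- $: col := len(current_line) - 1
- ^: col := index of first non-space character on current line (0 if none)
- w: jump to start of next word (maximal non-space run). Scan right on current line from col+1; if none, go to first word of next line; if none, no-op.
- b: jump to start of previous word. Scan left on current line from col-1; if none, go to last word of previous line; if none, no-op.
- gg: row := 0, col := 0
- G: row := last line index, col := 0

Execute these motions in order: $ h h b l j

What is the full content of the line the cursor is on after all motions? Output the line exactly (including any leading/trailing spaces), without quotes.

After 1 ($): row=0 col=18 char='y'
After 2 (h): row=0 col=17 char='e'
After 3 (h): row=0 col=16 char='r'
After 4 (b): row=0 col=15 char='g'
After 5 (l): row=0 col=16 char='r'
After 6 (j): row=1 col=8 char='o'

Answer: pink  two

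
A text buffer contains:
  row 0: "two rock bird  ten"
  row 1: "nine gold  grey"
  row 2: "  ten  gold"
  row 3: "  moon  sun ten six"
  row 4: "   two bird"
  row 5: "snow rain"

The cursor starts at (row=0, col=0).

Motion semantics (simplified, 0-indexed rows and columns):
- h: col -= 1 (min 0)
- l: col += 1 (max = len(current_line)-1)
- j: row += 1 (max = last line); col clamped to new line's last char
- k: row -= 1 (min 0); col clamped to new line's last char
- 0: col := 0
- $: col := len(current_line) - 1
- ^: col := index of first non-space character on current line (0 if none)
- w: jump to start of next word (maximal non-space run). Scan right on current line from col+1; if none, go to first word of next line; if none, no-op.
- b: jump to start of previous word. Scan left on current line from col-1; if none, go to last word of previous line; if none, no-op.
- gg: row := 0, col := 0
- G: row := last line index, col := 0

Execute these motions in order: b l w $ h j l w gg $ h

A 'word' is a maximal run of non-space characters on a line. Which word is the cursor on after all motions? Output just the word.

Answer: ten

Derivation:
After 1 (b): row=0 col=0 char='t'
After 2 (l): row=0 col=1 char='w'
After 3 (w): row=0 col=4 char='r'
After 4 ($): row=0 col=17 char='n'
After 5 (h): row=0 col=16 char='e'
After 6 (j): row=1 col=14 char='y'
After 7 (l): row=1 col=14 char='y'
After 8 (w): row=2 col=2 char='t'
After 9 (gg): row=0 col=0 char='t'
After 10 ($): row=0 col=17 char='n'
After 11 (h): row=0 col=16 char='e'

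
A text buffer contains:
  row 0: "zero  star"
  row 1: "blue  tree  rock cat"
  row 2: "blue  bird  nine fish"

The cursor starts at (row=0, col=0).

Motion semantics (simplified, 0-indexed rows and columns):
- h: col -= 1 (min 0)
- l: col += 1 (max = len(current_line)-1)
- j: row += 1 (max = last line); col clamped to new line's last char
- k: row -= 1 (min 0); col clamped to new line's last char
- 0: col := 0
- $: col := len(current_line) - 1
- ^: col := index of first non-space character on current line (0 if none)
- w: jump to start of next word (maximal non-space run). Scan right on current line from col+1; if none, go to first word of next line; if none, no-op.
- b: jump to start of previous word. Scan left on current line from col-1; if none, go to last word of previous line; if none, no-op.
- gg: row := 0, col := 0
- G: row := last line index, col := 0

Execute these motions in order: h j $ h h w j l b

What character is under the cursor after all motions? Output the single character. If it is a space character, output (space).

After 1 (h): row=0 col=0 char='z'
After 2 (j): row=1 col=0 char='b'
After 3 ($): row=1 col=19 char='t'
After 4 (h): row=1 col=18 char='a'
After 5 (h): row=1 col=17 char='c'
After 6 (w): row=2 col=0 char='b'
After 7 (j): row=2 col=0 char='b'
After 8 (l): row=2 col=1 char='l'
After 9 (b): row=2 col=0 char='b'

Answer: b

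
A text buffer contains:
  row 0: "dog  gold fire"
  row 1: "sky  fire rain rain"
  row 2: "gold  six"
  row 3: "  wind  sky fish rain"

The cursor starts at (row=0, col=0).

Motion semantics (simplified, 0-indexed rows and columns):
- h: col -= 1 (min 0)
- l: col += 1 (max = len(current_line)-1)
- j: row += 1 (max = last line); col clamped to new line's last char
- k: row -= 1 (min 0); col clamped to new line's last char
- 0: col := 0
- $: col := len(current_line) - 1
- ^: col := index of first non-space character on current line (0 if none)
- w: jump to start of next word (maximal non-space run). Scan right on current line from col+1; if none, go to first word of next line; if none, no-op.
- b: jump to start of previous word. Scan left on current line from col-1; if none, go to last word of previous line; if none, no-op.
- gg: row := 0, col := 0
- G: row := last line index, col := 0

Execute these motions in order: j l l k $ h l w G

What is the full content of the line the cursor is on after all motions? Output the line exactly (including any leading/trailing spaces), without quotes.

After 1 (j): row=1 col=0 char='s'
After 2 (l): row=1 col=1 char='k'
After 3 (l): row=1 col=2 char='y'
After 4 (k): row=0 col=2 char='g'
After 5 ($): row=0 col=13 char='e'
After 6 (h): row=0 col=12 char='r'
After 7 (l): row=0 col=13 char='e'
After 8 (w): row=1 col=0 char='s'
After 9 (G): row=3 col=0 char='_'

Answer:   wind  sky fish rain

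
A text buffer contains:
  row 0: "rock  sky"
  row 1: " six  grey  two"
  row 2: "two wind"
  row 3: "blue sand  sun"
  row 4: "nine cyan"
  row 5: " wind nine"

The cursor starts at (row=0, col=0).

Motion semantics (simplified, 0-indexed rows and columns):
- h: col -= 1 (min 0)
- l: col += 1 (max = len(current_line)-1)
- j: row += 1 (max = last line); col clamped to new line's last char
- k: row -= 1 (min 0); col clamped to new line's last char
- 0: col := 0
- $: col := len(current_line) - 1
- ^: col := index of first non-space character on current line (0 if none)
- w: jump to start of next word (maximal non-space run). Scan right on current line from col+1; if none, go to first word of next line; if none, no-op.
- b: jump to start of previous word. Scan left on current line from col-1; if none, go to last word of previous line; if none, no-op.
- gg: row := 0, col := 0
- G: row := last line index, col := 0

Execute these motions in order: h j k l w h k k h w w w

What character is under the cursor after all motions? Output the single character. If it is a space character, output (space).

After 1 (h): row=0 col=0 char='r'
After 2 (j): row=1 col=0 char='_'
After 3 (k): row=0 col=0 char='r'
After 4 (l): row=0 col=1 char='o'
After 5 (w): row=0 col=6 char='s'
After 6 (h): row=0 col=5 char='_'
After 7 (k): row=0 col=5 char='_'
After 8 (k): row=0 col=5 char='_'
After 9 (h): row=0 col=4 char='_'
After 10 (w): row=0 col=6 char='s'
After 11 (w): row=1 col=1 char='s'
After 12 (w): row=1 col=6 char='g'

Answer: g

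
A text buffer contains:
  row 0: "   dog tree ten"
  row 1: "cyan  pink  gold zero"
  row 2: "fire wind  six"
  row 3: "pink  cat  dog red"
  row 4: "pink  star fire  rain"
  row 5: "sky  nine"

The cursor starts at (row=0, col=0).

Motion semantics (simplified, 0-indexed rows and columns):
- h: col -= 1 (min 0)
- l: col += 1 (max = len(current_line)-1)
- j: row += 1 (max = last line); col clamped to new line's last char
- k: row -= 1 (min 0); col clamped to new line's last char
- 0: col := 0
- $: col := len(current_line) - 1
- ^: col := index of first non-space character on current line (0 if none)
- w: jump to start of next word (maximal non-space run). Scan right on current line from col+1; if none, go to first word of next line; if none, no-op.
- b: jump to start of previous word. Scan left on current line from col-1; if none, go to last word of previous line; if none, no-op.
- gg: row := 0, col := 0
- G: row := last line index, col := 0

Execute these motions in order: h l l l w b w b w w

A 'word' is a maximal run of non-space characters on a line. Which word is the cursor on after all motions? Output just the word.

After 1 (h): row=0 col=0 char='_'
After 2 (l): row=0 col=1 char='_'
After 3 (l): row=0 col=2 char='_'
After 4 (l): row=0 col=3 char='d'
After 5 (w): row=0 col=7 char='t'
After 6 (b): row=0 col=3 char='d'
After 7 (w): row=0 col=7 char='t'
After 8 (b): row=0 col=3 char='d'
After 9 (w): row=0 col=7 char='t'
After 10 (w): row=0 col=12 char='t'

Answer: ten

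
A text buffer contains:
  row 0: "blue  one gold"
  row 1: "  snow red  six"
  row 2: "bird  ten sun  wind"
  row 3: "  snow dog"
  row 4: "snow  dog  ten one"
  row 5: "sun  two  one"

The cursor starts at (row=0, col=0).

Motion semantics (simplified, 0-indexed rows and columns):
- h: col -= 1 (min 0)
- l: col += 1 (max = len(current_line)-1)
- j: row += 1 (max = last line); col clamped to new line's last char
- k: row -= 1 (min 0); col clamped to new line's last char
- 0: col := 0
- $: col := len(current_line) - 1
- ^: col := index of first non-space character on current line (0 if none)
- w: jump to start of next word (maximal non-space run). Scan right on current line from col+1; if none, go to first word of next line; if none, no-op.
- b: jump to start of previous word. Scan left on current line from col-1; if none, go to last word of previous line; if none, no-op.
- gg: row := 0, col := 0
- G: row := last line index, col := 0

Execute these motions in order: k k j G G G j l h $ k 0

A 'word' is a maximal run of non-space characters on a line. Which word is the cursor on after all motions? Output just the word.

After 1 (k): row=0 col=0 char='b'
After 2 (k): row=0 col=0 char='b'
After 3 (j): row=1 col=0 char='_'
After 4 (G): row=5 col=0 char='s'
After 5 (G): row=5 col=0 char='s'
After 6 (G): row=5 col=0 char='s'
After 7 (j): row=5 col=0 char='s'
After 8 (l): row=5 col=1 char='u'
After 9 (h): row=5 col=0 char='s'
After 10 ($): row=5 col=12 char='e'
After 11 (k): row=4 col=12 char='e'
After 12 (0): row=4 col=0 char='s'

Answer: snow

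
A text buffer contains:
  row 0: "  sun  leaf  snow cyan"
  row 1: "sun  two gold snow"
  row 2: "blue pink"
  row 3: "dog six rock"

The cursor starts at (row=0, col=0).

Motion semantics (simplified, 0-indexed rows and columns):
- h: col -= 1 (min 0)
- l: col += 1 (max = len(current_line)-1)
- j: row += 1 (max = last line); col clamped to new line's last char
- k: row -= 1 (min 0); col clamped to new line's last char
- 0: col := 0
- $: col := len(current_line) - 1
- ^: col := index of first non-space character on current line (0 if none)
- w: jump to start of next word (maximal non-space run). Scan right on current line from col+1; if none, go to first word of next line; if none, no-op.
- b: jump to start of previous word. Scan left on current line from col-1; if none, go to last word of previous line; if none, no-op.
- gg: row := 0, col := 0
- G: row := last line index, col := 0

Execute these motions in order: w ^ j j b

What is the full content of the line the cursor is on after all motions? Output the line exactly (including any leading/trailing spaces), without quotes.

After 1 (w): row=0 col=2 char='s'
After 2 (^): row=0 col=2 char='s'
After 3 (j): row=1 col=2 char='n'
After 4 (j): row=2 col=2 char='u'
After 5 (b): row=2 col=0 char='b'

Answer: blue pink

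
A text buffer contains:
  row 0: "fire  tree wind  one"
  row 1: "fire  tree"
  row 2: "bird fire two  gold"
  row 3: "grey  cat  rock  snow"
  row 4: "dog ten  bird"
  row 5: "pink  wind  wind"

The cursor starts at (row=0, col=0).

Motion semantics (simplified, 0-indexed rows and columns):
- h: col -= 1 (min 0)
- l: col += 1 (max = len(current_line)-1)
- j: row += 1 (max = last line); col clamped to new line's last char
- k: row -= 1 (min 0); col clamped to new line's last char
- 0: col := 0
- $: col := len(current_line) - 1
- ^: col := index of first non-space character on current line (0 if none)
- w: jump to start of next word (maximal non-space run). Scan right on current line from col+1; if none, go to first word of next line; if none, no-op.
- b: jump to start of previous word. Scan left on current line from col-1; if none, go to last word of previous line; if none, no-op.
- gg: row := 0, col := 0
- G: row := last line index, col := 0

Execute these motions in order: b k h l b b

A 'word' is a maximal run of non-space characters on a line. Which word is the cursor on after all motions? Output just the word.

Answer: fire

Derivation:
After 1 (b): row=0 col=0 char='f'
After 2 (k): row=0 col=0 char='f'
After 3 (h): row=0 col=0 char='f'
After 4 (l): row=0 col=1 char='i'
After 5 (b): row=0 col=0 char='f'
After 6 (b): row=0 col=0 char='f'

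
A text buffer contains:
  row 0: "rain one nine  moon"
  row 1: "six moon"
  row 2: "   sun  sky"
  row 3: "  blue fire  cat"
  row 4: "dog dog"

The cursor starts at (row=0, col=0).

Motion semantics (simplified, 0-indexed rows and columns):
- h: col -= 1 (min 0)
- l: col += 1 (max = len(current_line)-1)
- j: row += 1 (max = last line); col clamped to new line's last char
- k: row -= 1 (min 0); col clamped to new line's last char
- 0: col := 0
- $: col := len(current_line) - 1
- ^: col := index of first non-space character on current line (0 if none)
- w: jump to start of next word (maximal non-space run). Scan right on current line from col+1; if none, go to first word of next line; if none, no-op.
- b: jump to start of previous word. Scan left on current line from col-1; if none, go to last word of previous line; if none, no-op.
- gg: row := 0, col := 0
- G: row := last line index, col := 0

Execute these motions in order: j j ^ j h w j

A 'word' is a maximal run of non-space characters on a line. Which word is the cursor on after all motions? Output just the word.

After 1 (j): row=1 col=0 char='s'
After 2 (j): row=2 col=0 char='_'
After 3 (^): row=2 col=3 char='s'
After 4 (j): row=3 col=3 char='l'
After 5 (h): row=3 col=2 char='b'
After 6 (w): row=3 col=7 char='f'
After 7 (j): row=4 col=6 char='g'

Answer: dog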